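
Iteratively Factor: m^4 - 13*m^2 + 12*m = (m)*(m^3 - 13*m + 12) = m*(m + 4)*(m^2 - 4*m + 3) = m*(m - 1)*(m + 4)*(m - 3)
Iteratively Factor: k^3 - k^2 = (k - 1)*(k^2) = k*(k - 1)*(k)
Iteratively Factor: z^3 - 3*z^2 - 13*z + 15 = (z - 5)*(z^2 + 2*z - 3) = (z - 5)*(z - 1)*(z + 3)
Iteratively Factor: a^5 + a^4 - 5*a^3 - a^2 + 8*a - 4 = (a - 1)*(a^4 + 2*a^3 - 3*a^2 - 4*a + 4) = (a - 1)^2*(a^3 + 3*a^2 - 4) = (a - 1)^3*(a^2 + 4*a + 4) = (a - 1)^3*(a + 2)*(a + 2)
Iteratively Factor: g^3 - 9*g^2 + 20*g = (g - 5)*(g^2 - 4*g) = (g - 5)*(g - 4)*(g)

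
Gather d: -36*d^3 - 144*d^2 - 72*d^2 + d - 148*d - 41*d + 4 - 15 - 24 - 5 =-36*d^3 - 216*d^2 - 188*d - 40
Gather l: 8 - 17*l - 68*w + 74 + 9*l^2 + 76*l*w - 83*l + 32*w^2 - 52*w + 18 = 9*l^2 + l*(76*w - 100) + 32*w^2 - 120*w + 100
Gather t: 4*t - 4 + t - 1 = 5*t - 5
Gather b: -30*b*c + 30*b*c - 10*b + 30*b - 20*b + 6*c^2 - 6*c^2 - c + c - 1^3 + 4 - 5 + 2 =0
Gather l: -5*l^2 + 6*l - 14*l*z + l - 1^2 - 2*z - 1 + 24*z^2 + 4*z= -5*l^2 + l*(7 - 14*z) + 24*z^2 + 2*z - 2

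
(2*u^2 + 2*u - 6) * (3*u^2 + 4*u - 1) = 6*u^4 + 14*u^3 - 12*u^2 - 26*u + 6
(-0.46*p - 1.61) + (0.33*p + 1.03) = -0.13*p - 0.58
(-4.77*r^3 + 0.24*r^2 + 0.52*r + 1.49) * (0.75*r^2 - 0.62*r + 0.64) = -3.5775*r^5 + 3.1374*r^4 - 2.8116*r^3 + 0.9487*r^2 - 0.591*r + 0.9536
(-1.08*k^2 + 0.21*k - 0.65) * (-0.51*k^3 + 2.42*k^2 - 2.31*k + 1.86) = 0.5508*k^5 - 2.7207*k^4 + 3.3345*k^3 - 4.0669*k^2 + 1.8921*k - 1.209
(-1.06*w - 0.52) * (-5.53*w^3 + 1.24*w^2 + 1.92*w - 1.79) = 5.8618*w^4 + 1.5612*w^3 - 2.68*w^2 + 0.899*w + 0.9308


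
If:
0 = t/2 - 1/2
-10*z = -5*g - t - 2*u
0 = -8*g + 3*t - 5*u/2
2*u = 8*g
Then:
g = 1/6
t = 1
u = 2/3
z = 19/60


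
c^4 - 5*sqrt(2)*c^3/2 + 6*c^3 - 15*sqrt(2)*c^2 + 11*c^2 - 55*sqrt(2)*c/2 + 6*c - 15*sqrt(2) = (c + 3)*(c - 5*sqrt(2)/2)*(sqrt(2)*c/2 + sqrt(2))*(sqrt(2)*c + sqrt(2))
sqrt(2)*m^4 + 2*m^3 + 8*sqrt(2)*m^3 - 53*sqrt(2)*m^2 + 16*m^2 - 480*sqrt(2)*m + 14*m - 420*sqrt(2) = (m + 7)*(m - 5*sqrt(2))*(m + 6*sqrt(2))*(sqrt(2)*m + sqrt(2))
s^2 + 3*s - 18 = (s - 3)*(s + 6)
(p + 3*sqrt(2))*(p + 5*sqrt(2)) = p^2 + 8*sqrt(2)*p + 30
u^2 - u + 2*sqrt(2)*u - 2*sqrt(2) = (u - 1)*(u + 2*sqrt(2))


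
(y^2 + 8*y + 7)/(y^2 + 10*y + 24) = (y^2 + 8*y + 7)/(y^2 + 10*y + 24)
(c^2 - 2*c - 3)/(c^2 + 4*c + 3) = (c - 3)/(c + 3)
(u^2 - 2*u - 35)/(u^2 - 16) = (u^2 - 2*u - 35)/(u^2 - 16)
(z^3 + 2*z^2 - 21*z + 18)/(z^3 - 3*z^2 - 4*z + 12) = (z^2 + 5*z - 6)/(z^2 - 4)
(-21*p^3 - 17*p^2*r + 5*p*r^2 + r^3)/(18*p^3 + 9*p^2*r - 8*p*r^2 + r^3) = (-7*p - r)/(6*p - r)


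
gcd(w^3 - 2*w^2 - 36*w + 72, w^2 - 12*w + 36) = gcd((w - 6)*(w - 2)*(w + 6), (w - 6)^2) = w - 6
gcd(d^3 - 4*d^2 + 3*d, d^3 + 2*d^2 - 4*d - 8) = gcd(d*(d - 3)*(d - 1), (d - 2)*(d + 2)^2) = 1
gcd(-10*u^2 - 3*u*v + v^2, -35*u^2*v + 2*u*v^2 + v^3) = 5*u - v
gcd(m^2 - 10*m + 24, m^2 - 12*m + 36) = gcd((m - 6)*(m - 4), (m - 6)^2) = m - 6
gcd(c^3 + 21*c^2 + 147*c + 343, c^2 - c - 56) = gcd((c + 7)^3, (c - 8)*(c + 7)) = c + 7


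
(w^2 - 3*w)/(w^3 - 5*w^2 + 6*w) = 1/(w - 2)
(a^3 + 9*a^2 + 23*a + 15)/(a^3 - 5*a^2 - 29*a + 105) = (a^2 + 4*a + 3)/(a^2 - 10*a + 21)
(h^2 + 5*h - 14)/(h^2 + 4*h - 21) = (h - 2)/(h - 3)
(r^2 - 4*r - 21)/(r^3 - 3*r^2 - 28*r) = (r + 3)/(r*(r + 4))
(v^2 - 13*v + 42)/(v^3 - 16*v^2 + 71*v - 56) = (v - 6)/(v^2 - 9*v + 8)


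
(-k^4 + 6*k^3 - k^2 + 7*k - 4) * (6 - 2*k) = 2*k^5 - 18*k^4 + 38*k^3 - 20*k^2 + 50*k - 24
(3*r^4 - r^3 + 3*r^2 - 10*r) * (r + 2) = 3*r^5 + 5*r^4 + r^3 - 4*r^2 - 20*r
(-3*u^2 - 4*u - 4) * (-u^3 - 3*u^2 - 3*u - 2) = 3*u^5 + 13*u^4 + 25*u^3 + 30*u^2 + 20*u + 8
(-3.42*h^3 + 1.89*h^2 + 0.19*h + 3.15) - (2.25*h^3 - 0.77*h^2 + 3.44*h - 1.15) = -5.67*h^3 + 2.66*h^2 - 3.25*h + 4.3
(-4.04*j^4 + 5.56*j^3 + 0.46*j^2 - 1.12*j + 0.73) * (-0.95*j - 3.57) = 3.838*j^5 + 9.1408*j^4 - 20.2862*j^3 - 0.5782*j^2 + 3.3049*j - 2.6061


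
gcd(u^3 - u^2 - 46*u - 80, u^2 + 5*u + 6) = u + 2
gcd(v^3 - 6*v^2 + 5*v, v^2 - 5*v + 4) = v - 1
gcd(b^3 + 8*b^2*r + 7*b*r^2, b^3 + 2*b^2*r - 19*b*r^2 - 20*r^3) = b + r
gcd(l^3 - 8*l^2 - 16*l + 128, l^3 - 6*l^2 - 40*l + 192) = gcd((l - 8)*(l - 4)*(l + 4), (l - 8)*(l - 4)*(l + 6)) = l^2 - 12*l + 32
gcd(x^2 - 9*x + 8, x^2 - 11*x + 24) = x - 8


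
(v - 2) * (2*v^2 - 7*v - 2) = 2*v^3 - 11*v^2 + 12*v + 4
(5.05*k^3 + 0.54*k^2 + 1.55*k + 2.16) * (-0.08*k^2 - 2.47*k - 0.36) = -0.404*k^5 - 12.5167*k^4 - 3.2758*k^3 - 4.1957*k^2 - 5.8932*k - 0.7776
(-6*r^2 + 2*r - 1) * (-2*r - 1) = 12*r^3 + 2*r^2 + 1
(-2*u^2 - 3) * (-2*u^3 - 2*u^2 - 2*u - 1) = 4*u^5 + 4*u^4 + 10*u^3 + 8*u^2 + 6*u + 3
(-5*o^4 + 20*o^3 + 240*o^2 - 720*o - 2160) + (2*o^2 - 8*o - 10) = -5*o^4 + 20*o^3 + 242*o^2 - 728*o - 2170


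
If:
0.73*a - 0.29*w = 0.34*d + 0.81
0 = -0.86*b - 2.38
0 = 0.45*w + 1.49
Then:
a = 0.465753424657534*d - 0.205783866057839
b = -2.77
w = -3.31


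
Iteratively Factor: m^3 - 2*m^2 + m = (m - 1)*(m^2 - m) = (m - 1)^2*(m)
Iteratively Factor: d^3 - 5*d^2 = (d)*(d^2 - 5*d) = d^2*(d - 5)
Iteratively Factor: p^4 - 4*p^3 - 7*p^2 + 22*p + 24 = (p - 4)*(p^3 - 7*p - 6) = (p - 4)*(p + 1)*(p^2 - p - 6) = (p - 4)*(p + 1)*(p + 2)*(p - 3)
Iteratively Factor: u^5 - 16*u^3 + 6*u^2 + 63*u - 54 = (u - 1)*(u^4 + u^3 - 15*u^2 - 9*u + 54) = (u - 2)*(u - 1)*(u^3 + 3*u^2 - 9*u - 27) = (u - 2)*(u - 1)*(u + 3)*(u^2 - 9) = (u - 2)*(u - 1)*(u + 3)^2*(u - 3)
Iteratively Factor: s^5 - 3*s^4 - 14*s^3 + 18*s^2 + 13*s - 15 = (s - 5)*(s^4 + 2*s^3 - 4*s^2 - 2*s + 3) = (s - 5)*(s - 1)*(s^3 + 3*s^2 - s - 3) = (s - 5)*(s - 1)^2*(s^2 + 4*s + 3) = (s - 5)*(s - 1)^2*(s + 3)*(s + 1)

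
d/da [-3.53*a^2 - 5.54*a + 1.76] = -7.06*a - 5.54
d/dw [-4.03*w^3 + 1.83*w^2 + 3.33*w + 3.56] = -12.09*w^2 + 3.66*w + 3.33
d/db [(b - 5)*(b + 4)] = 2*b - 1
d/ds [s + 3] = 1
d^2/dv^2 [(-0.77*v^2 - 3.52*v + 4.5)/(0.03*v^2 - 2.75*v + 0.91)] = (-0.133386*v^3 + 0.150426000000007*v^2 - 1.650924*v + 48.923926)/(2.7e-5*v^6 - 0.007425*v^5 + 0.683082*v^4 - 21.247325*v^3 + 20.720154*v^2 - 6.831825*v + 0.753571)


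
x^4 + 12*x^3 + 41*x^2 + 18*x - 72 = (x - 1)*(x + 3)*(x + 4)*(x + 6)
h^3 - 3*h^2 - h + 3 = (h - 3)*(h - 1)*(h + 1)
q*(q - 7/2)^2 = q^3 - 7*q^2 + 49*q/4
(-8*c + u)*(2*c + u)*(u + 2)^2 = -16*c^2*u^2 - 64*c^2*u - 64*c^2 - 6*c*u^3 - 24*c*u^2 - 24*c*u + u^4 + 4*u^3 + 4*u^2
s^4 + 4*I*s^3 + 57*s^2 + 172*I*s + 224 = (s - 7*I)*(s - I)*(s + 4*I)*(s + 8*I)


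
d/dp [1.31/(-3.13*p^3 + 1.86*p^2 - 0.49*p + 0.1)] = (12.3009*p^2 - 4.8732*p + 0.6419)/(3.13*p^3 - 1.86*p^2 + 0.49*p - 0.1)^2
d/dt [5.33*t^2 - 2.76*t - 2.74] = 10.66*t - 2.76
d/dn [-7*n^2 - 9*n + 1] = -14*n - 9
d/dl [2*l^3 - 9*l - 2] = 6*l^2 - 9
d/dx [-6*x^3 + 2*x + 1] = 2 - 18*x^2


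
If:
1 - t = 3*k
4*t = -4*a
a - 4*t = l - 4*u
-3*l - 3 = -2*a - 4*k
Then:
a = -36*u/35 - 1/7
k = 2/7 - 12*u/35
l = -8*u/7 - 5/7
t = 36*u/35 + 1/7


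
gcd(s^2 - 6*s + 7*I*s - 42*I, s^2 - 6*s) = s - 6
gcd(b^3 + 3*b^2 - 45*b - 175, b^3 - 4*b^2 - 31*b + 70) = b^2 - 2*b - 35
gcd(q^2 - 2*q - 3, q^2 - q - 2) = q + 1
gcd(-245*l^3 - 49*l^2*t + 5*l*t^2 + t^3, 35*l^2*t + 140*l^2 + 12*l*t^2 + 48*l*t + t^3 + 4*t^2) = 35*l^2 + 12*l*t + t^2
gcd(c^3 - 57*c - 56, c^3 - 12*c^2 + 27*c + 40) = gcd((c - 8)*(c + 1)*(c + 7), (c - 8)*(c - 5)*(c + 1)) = c^2 - 7*c - 8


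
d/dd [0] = 0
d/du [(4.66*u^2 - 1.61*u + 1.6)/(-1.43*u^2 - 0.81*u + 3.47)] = (-6.0769*u^2 + 36.9164*u - 4.2907)/(2.0449*u^4 + 2.3166*u^3 - 9.2681*u^2 - 5.6214*u + 12.0409)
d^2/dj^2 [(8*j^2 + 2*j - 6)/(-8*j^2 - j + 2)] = 4*(-32*j^3 + 384*j^2 + 24*j + 33)/(512*j^6 + 192*j^5 - 360*j^4 - 95*j^3 + 90*j^2 + 12*j - 8)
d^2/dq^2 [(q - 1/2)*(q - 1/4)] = 2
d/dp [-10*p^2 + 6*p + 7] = 6 - 20*p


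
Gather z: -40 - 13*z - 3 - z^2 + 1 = -z^2 - 13*z - 42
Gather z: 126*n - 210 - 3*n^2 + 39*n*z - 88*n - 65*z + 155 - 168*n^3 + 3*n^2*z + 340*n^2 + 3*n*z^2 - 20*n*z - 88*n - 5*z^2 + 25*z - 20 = -168*n^3 + 337*n^2 - 50*n + z^2*(3*n - 5) + z*(3*n^2 + 19*n - 40) - 75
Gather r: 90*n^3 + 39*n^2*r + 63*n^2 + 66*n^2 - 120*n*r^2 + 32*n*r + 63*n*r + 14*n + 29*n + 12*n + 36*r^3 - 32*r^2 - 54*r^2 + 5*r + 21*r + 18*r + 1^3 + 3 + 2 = 90*n^3 + 129*n^2 + 55*n + 36*r^3 + r^2*(-120*n - 86) + r*(39*n^2 + 95*n + 44) + 6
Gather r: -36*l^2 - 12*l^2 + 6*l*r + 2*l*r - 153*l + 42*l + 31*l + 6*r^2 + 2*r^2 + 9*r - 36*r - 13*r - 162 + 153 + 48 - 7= -48*l^2 - 80*l + 8*r^2 + r*(8*l - 40) + 32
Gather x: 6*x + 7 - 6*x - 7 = 0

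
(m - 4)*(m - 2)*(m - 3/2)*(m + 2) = m^4 - 11*m^3/2 + 2*m^2 + 22*m - 24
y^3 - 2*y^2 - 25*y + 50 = (y - 5)*(y - 2)*(y + 5)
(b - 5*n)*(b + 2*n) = b^2 - 3*b*n - 10*n^2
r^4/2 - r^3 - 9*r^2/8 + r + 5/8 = (r/2 + 1/4)*(r - 5/2)*(r - 1)*(r + 1)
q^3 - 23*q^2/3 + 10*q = q*(q - 6)*(q - 5/3)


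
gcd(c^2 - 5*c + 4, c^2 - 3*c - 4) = c - 4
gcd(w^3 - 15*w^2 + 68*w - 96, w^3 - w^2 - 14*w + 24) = w - 3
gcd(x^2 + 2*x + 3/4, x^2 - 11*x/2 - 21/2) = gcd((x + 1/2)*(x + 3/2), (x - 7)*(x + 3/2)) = x + 3/2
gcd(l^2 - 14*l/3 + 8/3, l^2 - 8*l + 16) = l - 4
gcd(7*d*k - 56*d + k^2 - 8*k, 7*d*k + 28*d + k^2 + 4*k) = 7*d + k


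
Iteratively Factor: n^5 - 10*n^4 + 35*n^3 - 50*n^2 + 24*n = (n - 3)*(n^4 - 7*n^3 + 14*n^2 - 8*n) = n*(n - 3)*(n^3 - 7*n^2 + 14*n - 8) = n*(n - 3)*(n - 1)*(n^2 - 6*n + 8) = n*(n - 3)*(n - 2)*(n - 1)*(n - 4)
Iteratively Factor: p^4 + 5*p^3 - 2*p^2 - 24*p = (p + 4)*(p^3 + p^2 - 6*p) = (p + 3)*(p + 4)*(p^2 - 2*p) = p*(p + 3)*(p + 4)*(p - 2)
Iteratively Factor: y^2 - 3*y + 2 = (y - 2)*(y - 1)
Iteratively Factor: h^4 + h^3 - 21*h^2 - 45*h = (h + 3)*(h^3 - 2*h^2 - 15*h) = h*(h + 3)*(h^2 - 2*h - 15) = h*(h - 5)*(h + 3)*(h + 3)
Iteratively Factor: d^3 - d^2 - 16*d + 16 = (d + 4)*(d^2 - 5*d + 4) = (d - 1)*(d + 4)*(d - 4)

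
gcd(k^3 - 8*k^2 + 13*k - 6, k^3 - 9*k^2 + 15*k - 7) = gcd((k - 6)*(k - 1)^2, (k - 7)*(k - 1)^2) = k^2 - 2*k + 1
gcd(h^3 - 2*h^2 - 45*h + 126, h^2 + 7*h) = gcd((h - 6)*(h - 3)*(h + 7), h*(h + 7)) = h + 7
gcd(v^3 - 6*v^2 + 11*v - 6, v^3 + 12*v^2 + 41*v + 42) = 1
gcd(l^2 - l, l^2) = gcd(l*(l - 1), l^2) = l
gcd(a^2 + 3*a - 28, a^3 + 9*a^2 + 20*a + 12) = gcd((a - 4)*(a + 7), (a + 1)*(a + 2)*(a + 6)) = 1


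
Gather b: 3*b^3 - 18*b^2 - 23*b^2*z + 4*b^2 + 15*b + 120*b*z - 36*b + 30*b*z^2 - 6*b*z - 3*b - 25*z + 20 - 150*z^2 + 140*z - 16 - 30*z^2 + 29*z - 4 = 3*b^3 + b^2*(-23*z - 14) + b*(30*z^2 + 114*z - 24) - 180*z^2 + 144*z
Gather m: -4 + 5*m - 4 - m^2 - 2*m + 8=-m^2 + 3*m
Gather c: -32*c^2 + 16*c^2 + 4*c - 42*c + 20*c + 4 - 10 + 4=-16*c^2 - 18*c - 2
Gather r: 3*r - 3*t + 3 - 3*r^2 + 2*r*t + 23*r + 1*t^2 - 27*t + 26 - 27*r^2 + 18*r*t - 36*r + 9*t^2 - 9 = -30*r^2 + r*(20*t - 10) + 10*t^2 - 30*t + 20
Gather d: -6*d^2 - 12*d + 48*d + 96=-6*d^2 + 36*d + 96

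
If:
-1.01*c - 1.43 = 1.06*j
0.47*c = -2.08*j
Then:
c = -1.86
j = 0.42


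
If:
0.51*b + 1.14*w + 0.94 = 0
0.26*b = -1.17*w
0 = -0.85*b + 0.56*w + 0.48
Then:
No Solution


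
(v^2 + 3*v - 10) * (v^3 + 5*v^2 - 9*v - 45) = v^5 + 8*v^4 - 4*v^3 - 122*v^2 - 45*v + 450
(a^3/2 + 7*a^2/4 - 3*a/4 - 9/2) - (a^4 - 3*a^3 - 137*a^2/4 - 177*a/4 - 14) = -a^4 + 7*a^3/2 + 36*a^2 + 87*a/2 + 19/2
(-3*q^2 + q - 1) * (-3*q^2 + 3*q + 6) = 9*q^4 - 12*q^3 - 12*q^2 + 3*q - 6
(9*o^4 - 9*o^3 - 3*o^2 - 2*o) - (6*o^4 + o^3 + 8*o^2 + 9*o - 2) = 3*o^4 - 10*o^3 - 11*o^2 - 11*o + 2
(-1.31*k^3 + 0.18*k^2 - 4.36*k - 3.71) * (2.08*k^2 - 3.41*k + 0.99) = -2.7248*k^5 + 4.8415*k^4 - 10.9795*k^3 + 7.329*k^2 + 8.3347*k - 3.6729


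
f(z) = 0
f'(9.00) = 0.00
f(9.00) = 0.00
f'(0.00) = 0.00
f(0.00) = 0.00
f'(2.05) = 0.00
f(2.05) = 0.00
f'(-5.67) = 0.00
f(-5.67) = 0.00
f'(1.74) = 0.00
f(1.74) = 0.00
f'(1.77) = 0.00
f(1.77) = 0.00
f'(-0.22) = 0.00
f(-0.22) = 0.00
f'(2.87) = 0.00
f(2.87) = 0.00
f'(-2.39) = 0.00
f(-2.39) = 0.00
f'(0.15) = 0.00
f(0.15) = 0.00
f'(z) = 0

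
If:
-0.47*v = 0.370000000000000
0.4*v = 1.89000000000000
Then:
No Solution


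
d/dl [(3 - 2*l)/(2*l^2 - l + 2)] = (-4*l^2 + 2*l + (2*l - 3)*(4*l - 1) - 4)/(2*l^2 - l + 2)^2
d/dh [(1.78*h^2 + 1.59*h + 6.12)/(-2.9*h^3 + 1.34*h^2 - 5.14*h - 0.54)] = (5.162*h^4 + 9.222*h^3 + 41.9642*h^2 - 18.324*h + 30.5982)/(8.41*h^6 - 7.772*h^5 + 31.6076*h^4 - 10.6432*h^3 + 24.9724*h^2 + 5.5512*h + 0.2916)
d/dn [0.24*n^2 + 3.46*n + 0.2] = 0.48*n + 3.46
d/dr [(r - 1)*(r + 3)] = 2*r + 2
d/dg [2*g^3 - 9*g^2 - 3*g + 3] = 6*g^2 - 18*g - 3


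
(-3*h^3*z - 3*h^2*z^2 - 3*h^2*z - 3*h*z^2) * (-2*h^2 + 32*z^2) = 6*h^5*z + 6*h^4*z^2 + 6*h^4*z - 96*h^3*z^3 + 6*h^3*z^2 - 96*h^2*z^4 - 96*h^2*z^3 - 96*h*z^4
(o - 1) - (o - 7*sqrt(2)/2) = -1 + 7*sqrt(2)/2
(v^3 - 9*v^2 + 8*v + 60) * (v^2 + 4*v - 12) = v^5 - 5*v^4 - 40*v^3 + 200*v^2 + 144*v - 720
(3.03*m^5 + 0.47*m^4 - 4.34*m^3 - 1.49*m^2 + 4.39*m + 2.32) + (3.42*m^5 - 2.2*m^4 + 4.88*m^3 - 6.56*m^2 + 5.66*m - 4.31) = 6.45*m^5 - 1.73*m^4 + 0.54*m^3 - 8.05*m^2 + 10.05*m - 1.99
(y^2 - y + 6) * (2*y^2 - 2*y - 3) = 2*y^4 - 4*y^3 + 11*y^2 - 9*y - 18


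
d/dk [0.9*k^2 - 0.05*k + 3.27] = 1.8*k - 0.05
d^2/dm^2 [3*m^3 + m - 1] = 18*m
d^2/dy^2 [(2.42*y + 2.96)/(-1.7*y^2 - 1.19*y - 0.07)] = (-(2.42*y + 2.96)*(3.4*y + 1.19)*(6.8*y + 2.38) + (24.684*y + 15.8236)*(1.7*y^2 + 1.19*y + 0.07))/(1.7*y^2 + 1.19*y + 0.07)^3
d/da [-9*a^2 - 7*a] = -18*a - 7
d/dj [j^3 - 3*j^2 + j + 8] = 3*j^2 - 6*j + 1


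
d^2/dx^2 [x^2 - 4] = 2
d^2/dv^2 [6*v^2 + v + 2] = 12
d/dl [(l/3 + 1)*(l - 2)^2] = (l - 2)*(3*l + 4)/3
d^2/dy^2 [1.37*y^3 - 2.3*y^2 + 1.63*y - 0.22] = 8.22*y - 4.6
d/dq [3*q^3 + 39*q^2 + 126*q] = 9*q^2 + 78*q + 126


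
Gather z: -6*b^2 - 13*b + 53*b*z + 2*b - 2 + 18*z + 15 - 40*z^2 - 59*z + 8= -6*b^2 - 11*b - 40*z^2 + z*(53*b - 41) + 21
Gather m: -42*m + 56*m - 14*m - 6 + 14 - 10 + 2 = 0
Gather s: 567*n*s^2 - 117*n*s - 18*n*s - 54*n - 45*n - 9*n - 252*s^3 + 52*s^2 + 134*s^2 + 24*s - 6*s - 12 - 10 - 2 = -108*n - 252*s^3 + s^2*(567*n + 186) + s*(18 - 135*n) - 24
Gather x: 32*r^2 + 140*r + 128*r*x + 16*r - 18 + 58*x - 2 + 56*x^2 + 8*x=32*r^2 + 156*r + 56*x^2 + x*(128*r + 66) - 20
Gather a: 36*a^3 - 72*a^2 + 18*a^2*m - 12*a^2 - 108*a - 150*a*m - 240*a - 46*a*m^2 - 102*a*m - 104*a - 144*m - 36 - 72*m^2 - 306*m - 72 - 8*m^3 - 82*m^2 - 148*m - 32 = 36*a^3 + a^2*(18*m - 84) + a*(-46*m^2 - 252*m - 452) - 8*m^3 - 154*m^2 - 598*m - 140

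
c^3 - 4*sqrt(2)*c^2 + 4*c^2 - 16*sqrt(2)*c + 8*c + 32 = (c + 4)*(c - 2*sqrt(2))^2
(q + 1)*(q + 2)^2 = q^3 + 5*q^2 + 8*q + 4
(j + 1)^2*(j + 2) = j^3 + 4*j^2 + 5*j + 2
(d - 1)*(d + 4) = d^2 + 3*d - 4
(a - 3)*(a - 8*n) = a^2 - 8*a*n - 3*a + 24*n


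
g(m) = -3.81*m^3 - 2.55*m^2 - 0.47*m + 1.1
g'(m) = -11.43*m^2 - 5.1*m - 0.47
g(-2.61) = 52.70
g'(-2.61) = -65.02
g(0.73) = -2.08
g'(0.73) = -10.28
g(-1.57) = 10.30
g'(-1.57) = -20.64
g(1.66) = -24.14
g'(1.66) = -40.43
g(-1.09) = 3.52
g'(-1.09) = -8.49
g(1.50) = -18.20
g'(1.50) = -33.84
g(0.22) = 0.83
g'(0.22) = -2.15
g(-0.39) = 1.12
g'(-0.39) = -0.22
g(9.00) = -2987.17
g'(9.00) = -972.20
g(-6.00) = 735.08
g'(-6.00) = -381.35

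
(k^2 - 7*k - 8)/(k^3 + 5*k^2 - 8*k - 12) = (k - 8)/(k^2 + 4*k - 12)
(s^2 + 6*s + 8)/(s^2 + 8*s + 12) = (s + 4)/(s + 6)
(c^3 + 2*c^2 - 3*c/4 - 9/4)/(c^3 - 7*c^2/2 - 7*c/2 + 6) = (c + 3/2)/(c - 4)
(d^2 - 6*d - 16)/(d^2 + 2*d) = (d - 8)/d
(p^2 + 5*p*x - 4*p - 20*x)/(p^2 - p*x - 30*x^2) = (4 - p)/(-p + 6*x)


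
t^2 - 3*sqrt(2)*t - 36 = (t - 6*sqrt(2))*(t + 3*sqrt(2))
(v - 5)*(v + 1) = v^2 - 4*v - 5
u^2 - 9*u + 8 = (u - 8)*(u - 1)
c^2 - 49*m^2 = (c - 7*m)*(c + 7*m)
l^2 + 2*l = l*(l + 2)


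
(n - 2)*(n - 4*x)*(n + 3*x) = n^3 - n^2*x - 2*n^2 - 12*n*x^2 + 2*n*x + 24*x^2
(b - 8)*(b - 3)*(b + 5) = b^3 - 6*b^2 - 31*b + 120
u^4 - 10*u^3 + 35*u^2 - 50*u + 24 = (u - 4)*(u - 3)*(u - 2)*(u - 1)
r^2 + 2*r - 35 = (r - 5)*(r + 7)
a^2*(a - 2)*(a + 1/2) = a^4 - 3*a^3/2 - a^2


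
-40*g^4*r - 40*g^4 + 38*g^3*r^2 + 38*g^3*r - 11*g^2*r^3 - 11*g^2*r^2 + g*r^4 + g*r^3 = (-5*g + r)*(-4*g + r)*(-2*g + r)*(g*r + g)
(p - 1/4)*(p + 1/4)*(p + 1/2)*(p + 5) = p^4 + 11*p^3/2 + 39*p^2/16 - 11*p/32 - 5/32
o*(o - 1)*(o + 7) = o^3 + 6*o^2 - 7*o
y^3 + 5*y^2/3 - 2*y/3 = y*(y - 1/3)*(y + 2)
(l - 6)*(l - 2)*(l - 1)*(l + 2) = l^4 - 7*l^3 + 2*l^2 + 28*l - 24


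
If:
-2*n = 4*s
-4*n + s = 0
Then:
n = 0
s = 0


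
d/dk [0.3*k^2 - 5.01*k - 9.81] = 0.6*k - 5.01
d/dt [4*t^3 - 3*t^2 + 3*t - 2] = 12*t^2 - 6*t + 3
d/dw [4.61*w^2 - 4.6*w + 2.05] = 9.22*w - 4.6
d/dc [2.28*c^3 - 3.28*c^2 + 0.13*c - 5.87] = 6.84*c^2 - 6.56*c + 0.13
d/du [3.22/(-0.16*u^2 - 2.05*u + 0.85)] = (1.0304*u + 6.601)/(0.16*u^2 + 2.05*u - 0.85)^2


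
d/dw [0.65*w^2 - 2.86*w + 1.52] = 1.3*w - 2.86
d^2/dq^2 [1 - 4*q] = 0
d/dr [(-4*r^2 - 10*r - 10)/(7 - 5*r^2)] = 2*(-25*r^2 - 78*r - 35)/(25*r^4 - 70*r^2 + 49)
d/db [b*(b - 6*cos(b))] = 6*b*sin(b) + 2*b - 6*cos(b)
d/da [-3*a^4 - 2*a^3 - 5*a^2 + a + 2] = -12*a^3 - 6*a^2 - 10*a + 1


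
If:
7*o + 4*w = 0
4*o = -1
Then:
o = -1/4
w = 7/16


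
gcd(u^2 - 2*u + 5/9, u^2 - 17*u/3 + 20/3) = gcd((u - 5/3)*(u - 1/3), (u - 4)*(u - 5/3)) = u - 5/3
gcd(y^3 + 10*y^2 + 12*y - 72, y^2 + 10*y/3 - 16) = y + 6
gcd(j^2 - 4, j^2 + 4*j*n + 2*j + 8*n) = j + 2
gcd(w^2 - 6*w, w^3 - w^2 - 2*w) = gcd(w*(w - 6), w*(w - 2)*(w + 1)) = w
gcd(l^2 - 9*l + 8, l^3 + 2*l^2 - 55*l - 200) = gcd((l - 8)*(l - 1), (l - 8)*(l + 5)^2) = l - 8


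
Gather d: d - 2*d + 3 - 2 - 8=-d - 7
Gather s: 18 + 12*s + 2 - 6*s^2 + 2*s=-6*s^2 + 14*s + 20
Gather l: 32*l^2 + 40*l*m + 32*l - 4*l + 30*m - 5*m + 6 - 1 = 32*l^2 + l*(40*m + 28) + 25*m + 5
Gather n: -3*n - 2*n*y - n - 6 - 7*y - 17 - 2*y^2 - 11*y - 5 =n*(-2*y - 4) - 2*y^2 - 18*y - 28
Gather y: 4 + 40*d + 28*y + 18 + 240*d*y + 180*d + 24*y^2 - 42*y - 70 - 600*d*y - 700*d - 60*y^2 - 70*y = -480*d - 36*y^2 + y*(-360*d - 84) - 48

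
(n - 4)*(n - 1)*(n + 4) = n^3 - n^2 - 16*n + 16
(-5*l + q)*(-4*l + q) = 20*l^2 - 9*l*q + q^2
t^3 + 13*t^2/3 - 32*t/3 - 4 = (t - 2)*(t + 1/3)*(t + 6)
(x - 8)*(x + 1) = x^2 - 7*x - 8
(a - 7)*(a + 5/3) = a^2 - 16*a/3 - 35/3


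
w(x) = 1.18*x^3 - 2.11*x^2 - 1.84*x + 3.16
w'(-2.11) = 22.82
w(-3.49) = -66.28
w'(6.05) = 102.20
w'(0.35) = -2.88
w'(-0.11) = -1.33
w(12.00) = 1716.28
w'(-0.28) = -0.38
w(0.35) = 2.31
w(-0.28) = 3.48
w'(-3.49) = 56.01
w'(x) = 3.54*x^2 - 4.22*x - 1.84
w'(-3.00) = 42.68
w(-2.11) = -13.44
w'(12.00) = 457.28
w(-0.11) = 3.34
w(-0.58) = 3.29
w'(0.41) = -2.98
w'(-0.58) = 1.80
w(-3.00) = -42.17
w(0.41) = 2.13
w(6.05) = 176.10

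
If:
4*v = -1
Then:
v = -1/4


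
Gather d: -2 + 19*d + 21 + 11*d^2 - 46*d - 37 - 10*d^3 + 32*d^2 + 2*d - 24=-10*d^3 + 43*d^2 - 25*d - 42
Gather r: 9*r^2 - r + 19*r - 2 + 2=9*r^2 + 18*r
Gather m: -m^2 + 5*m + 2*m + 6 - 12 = -m^2 + 7*m - 6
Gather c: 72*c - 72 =72*c - 72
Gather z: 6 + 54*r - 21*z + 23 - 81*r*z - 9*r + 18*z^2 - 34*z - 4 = 45*r + 18*z^2 + z*(-81*r - 55) + 25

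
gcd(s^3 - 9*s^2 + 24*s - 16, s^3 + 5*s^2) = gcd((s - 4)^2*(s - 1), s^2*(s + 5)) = 1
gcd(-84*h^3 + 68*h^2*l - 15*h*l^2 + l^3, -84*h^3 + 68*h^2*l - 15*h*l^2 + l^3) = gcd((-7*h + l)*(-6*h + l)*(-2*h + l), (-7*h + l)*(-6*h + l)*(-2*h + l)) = 84*h^3 - 68*h^2*l + 15*h*l^2 - l^3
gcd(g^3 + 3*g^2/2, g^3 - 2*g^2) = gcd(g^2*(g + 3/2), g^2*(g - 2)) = g^2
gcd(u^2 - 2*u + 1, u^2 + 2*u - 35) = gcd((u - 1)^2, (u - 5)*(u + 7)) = 1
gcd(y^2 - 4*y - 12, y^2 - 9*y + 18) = y - 6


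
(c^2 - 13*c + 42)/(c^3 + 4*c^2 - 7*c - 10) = (c^2 - 13*c + 42)/(c^3 + 4*c^2 - 7*c - 10)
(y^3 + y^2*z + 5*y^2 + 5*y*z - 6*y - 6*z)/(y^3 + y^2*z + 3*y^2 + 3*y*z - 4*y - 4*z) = (y + 6)/(y + 4)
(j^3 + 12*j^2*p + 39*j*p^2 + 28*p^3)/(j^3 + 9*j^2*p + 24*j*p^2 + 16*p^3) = (j + 7*p)/(j + 4*p)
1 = 1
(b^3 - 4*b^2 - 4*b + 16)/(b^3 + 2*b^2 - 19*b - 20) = (b^2 - 4)/(b^2 + 6*b + 5)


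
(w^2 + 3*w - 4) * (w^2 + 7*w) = w^4 + 10*w^3 + 17*w^2 - 28*w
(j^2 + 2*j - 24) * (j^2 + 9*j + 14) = j^4 + 11*j^3 + 8*j^2 - 188*j - 336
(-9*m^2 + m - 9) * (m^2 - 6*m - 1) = -9*m^4 + 55*m^3 - 6*m^2 + 53*m + 9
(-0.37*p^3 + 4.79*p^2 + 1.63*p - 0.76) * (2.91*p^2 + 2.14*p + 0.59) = -1.0767*p^5 + 13.1471*p^4 + 14.7756*p^3 + 4.1027*p^2 - 0.6647*p - 0.4484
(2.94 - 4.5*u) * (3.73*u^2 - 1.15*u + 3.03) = -16.785*u^3 + 16.1412*u^2 - 17.016*u + 8.9082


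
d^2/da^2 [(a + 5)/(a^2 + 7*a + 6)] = 2*(-3*(a + 4)*(a^2 + 7*a + 6) + (a + 5)*(2*a + 7)^2)/(a^2 + 7*a + 6)^3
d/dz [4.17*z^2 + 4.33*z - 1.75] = 8.34*z + 4.33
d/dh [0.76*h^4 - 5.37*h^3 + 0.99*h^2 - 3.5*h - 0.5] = 3.04*h^3 - 16.11*h^2 + 1.98*h - 3.5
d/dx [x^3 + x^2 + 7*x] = 3*x^2 + 2*x + 7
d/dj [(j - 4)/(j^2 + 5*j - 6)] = (j^2 + 5*j - (j - 4)*(2*j + 5) - 6)/(j^2 + 5*j - 6)^2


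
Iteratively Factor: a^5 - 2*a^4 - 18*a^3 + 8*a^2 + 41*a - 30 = (a + 3)*(a^4 - 5*a^3 - 3*a^2 + 17*a - 10) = (a - 1)*(a + 3)*(a^3 - 4*a^2 - 7*a + 10) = (a - 1)^2*(a + 3)*(a^2 - 3*a - 10) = (a - 5)*(a - 1)^2*(a + 3)*(a + 2)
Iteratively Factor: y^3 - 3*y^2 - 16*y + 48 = (y + 4)*(y^2 - 7*y + 12) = (y - 4)*(y + 4)*(y - 3)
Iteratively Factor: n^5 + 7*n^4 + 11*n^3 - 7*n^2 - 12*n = (n + 1)*(n^4 + 6*n^3 + 5*n^2 - 12*n) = (n + 1)*(n + 4)*(n^3 + 2*n^2 - 3*n) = (n - 1)*(n + 1)*(n + 4)*(n^2 + 3*n) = n*(n - 1)*(n + 1)*(n + 4)*(n + 3)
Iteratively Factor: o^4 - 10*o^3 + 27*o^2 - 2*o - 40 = (o + 1)*(o^3 - 11*o^2 + 38*o - 40) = (o - 2)*(o + 1)*(o^2 - 9*o + 20) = (o - 5)*(o - 2)*(o + 1)*(o - 4)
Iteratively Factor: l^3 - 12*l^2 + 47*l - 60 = (l - 4)*(l^2 - 8*l + 15) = (l - 4)*(l - 3)*(l - 5)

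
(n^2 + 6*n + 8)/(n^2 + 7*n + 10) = (n + 4)/(n + 5)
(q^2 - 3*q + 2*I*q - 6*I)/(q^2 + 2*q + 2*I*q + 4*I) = (q - 3)/(q + 2)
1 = 1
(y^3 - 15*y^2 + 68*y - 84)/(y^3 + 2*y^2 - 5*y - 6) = (y^2 - 13*y + 42)/(y^2 + 4*y + 3)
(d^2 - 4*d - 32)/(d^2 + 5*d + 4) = (d - 8)/(d + 1)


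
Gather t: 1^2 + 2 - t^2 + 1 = 4 - t^2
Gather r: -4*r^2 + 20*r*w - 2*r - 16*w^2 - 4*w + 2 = -4*r^2 + r*(20*w - 2) - 16*w^2 - 4*w + 2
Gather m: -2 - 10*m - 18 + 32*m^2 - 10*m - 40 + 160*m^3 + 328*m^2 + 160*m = 160*m^3 + 360*m^2 + 140*m - 60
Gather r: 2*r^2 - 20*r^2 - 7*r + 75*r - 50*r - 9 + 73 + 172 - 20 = -18*r^2 + 18*r + 216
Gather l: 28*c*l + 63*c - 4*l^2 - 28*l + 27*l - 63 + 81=63*c - 4*l^2 + l*(28*c - 1) + 18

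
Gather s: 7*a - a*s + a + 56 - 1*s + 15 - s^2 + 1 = 8*a - s^2 + s*(-a - 1) + 72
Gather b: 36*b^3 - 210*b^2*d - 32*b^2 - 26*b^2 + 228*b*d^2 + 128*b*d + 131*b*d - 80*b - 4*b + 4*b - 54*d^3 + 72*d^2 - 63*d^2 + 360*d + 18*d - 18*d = 36*b^3 + b^2*(-210*d - 58) + b*(228*d^2 + 259*d - 80) - 54*d^3 + 9*d^2 + 360*d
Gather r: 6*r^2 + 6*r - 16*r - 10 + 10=6*r^2 - 10*r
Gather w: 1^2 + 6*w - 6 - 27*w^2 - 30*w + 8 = -27*w^2 - 24*w + 3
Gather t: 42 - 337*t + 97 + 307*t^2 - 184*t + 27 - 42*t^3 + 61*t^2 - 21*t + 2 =-42*t^3 + 368*t^2 - 542*t + 168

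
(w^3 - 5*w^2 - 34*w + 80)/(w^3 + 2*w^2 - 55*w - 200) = (w - 2)/(w + 5)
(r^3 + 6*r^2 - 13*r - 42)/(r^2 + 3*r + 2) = (r^2 + 4*r - 21)/(r + 1)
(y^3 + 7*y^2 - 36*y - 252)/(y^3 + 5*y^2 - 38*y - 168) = (y + 6)/(y + 4)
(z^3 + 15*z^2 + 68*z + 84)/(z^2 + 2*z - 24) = (z^2 + 9*z + 14)/(z - 4)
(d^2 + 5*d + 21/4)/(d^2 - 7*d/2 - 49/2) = (d + 3/2)/(d - 7)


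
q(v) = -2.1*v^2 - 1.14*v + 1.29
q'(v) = -4.2*v - 1.14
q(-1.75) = -3.15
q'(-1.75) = 6.21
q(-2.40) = -8.07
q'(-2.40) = 8.94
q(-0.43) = 1.39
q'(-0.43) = 0.67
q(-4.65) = -38.82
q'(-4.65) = 18.39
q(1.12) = -2.62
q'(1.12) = -5.84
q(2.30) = -12.44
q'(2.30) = -10.80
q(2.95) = -20.35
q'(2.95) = -13.53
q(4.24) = -41.30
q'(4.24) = -18.95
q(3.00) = -21.03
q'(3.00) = -13.74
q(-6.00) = -67.47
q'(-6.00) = 24.06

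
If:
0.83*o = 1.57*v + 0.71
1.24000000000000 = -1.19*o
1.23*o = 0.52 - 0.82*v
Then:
No Solution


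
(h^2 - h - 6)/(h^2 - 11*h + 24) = (h + 2)/(h - 8)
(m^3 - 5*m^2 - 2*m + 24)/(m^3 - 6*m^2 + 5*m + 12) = (m + 2)/(m + 1)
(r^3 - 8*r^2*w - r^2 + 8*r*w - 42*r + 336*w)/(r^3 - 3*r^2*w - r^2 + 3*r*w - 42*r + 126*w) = (r - 8*w)/(r - 3*w)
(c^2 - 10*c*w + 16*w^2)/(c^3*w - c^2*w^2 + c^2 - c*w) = (c^2 - 10*c*w + 16*w^2)/(c*(c^2*w - c*w^2 + c - w))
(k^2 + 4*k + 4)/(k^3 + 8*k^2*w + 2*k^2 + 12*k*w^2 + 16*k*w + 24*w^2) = (k + 2)/(k^2 + 8*k*w + 12*w^2)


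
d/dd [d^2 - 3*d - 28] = 2*d - 3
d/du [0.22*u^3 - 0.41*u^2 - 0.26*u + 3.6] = 0.66*u^2 - 0.82*u - 0.26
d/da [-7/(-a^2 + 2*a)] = 14*(1 - a)/(a^2*(a - 2)^2)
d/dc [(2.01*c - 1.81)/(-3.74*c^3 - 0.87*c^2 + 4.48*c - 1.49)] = (15.0348*c^3 - 18.5595*c^2 - 3.1494*c + 5.1139)/(13.9876*c^6 + 6.5076*c^5 - 32.7535*c^4 + 3.35*c^3 + 22.663*c^2 - 13.3504*c + 2.2201)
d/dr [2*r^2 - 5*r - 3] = 4*r - 5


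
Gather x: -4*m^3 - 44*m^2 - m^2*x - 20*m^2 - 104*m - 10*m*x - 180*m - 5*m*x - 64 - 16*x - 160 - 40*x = -4*m^3 - 64*m^2 - 284*m + x*(-m^2 - 15*m - 56) - 224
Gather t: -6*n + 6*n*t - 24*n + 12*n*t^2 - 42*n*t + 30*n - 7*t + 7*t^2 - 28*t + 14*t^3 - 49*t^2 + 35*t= -36*n*t + 14*t^3 + t^2*(12*n - 42)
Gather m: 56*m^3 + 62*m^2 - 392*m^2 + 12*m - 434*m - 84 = 56*m^3 - 330*m^2 - 422*m - 84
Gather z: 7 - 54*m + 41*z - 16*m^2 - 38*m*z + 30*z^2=-16*m^2 - 54*m + 30*z^2 + z*(41 - 38*m) + 7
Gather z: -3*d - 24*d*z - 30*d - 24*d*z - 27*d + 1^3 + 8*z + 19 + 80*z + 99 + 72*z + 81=-60*d + z*(160 - 48*d) + 200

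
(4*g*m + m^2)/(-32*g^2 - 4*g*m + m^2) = -m/(8*g - m)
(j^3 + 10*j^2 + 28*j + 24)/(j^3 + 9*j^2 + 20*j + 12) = (j + 2)/(j + 1)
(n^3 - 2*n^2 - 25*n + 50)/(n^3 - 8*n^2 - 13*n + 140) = (n^2 + 3*n - 10)/(n^2 - 3*n - 28)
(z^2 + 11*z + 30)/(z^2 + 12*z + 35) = (z + 6)/(z + 7)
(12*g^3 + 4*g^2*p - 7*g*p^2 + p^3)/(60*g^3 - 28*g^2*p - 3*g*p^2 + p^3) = (g + p)/(5*g + p)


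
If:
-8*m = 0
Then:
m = 0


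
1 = 1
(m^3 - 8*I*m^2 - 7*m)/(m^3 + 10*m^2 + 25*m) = (m^2 - 8*I*m - 7)/(m^2 + 10*m + 25)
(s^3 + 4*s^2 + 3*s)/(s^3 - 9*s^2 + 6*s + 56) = s*(s^2 + 4*s + 3)/(s^3 - 9*s^2 + 6*s + 56)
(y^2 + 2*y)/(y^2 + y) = (y + 2)/(y + 1)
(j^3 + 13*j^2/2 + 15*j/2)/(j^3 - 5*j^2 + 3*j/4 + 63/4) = 2*j*(j + 5)/(2*j^2 - 13*j + 21)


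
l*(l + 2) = l^2 + 2*l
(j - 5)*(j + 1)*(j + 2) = j^3 - 2*j^2 - 13*j - 10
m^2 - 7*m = m*(m - 7)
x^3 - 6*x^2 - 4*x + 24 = (x - 6)*(x - 2)*(x + 2)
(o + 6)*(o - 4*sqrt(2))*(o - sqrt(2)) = o^3 - 5*sqrt(2)*o^2 + 6*o^2 - 30*sqrt(2)*o + 8*o + 48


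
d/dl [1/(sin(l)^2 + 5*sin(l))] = -(2*sin(l) + 5)*cos(l)/((sin(l) + 5)^2*sin(l)^2)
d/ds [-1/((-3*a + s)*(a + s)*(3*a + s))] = (-(a + s)*(3*a - s) + (a + s)*(3*a + s) - (3*a - s)*(3*a + s))/((a + s)^2*(3*a - s)^2*(3*a + s)^2)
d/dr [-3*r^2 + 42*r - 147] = 42 - 6*r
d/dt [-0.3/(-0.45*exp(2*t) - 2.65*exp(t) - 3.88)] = (-0.27*exp(t) - 0.795)*exp(t)/(0.45*exp(2*t) + 2.65*exp(t) + 3.88)^2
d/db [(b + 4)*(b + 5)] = 2*b + 9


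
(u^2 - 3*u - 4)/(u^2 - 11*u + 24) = (u^2 - 3*u - 4)/(u^2 - 11*u + 24)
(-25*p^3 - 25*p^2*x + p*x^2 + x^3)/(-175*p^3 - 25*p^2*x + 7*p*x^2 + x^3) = (p + x)/(7*p + x)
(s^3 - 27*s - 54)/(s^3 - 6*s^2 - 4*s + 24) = (s^2 + 6*s + 9)/(s^2 - 4)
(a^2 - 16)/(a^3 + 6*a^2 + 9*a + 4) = (a - 4)/(a^2 + 2*a + 1)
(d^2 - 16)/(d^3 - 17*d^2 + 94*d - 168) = (d + 4)/(d^2 - 13*d + 42)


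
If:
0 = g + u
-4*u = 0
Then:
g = 0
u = 0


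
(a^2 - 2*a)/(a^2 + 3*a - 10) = a/(a + 5)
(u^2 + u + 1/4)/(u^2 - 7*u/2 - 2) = (u + 1/2)/(u - 4)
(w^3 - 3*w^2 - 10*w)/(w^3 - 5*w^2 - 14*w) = (w - 5)/(w - 7)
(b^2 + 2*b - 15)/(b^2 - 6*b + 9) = (b + 5)/(b - 3)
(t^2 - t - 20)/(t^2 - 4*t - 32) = (t - 5)/(t - 8)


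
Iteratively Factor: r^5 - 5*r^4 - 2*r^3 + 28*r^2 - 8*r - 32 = (r + 2)*(r^4 - 7*r^3 + 12*r^2 + 4*r - 16) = (r + 1)*(r + 2)*(r^3 - 8*r^2 + 20*r - 16) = (r - 2)*(r + 1)*(r + 2)*(r^2 - 6*r + 8) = (r - 4)*(r - 2)*(r + 1)*(r + 2)*(r - 2)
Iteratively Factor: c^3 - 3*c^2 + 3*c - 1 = (c - 1)*(c^2 - 2*c + 1) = (c - 1)^2*(c - 1)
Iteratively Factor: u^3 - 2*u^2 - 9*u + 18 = (u - 2)*(u^2 - 9) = (u - 3)*(u - 2)*(u + 3)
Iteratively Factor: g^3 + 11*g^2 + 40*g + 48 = (g + 4)*(g^2 + 7*g + 12) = (g + 4)^2*(g + 3)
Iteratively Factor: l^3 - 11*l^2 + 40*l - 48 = (l - 4)*(l^2 - 7*l + 12) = (l - 4)*(l - 3)*(l - 4)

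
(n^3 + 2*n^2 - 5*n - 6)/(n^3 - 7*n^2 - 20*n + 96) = (n^3 + 2*n^2 - 5*n - 6)/(n^3 - 7*n^2 - 20*n + 96)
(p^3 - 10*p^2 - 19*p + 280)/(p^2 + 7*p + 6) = (p^3 - 10*p^2 - 19*p + 280)/(p^2 + 7*p + 6)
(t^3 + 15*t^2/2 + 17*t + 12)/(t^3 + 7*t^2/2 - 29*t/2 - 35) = (2*t^2 + 11*t + 12)/(2*t^2 + 3*t - 35)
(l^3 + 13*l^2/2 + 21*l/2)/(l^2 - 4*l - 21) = l*(2*l + 7)/(2*(l - 7))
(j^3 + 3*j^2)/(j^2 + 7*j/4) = 4*j*(j + 3)/(4*j + 7)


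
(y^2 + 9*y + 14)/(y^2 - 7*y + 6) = (y^2 + 9*y + 14)/(y^2 - 7*y + 6)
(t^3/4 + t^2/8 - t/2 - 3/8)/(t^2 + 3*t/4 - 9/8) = (2*t^3 + t^2 - 4*t - 3)/(8*t^2 + 6*t - 9)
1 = 1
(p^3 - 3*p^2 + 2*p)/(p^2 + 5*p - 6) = p*(p - 2)/(p + 6)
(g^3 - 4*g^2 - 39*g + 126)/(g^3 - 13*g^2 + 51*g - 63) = (g + 6)/(g - 3)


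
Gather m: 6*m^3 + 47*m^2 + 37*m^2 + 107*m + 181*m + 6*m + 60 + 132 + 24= 6*m^3 + 84*m^2 + 294*m + 216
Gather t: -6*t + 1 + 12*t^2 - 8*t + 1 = 12*t^2 - 14*t + 2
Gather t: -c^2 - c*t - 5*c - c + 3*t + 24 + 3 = -c^2 - 6*c + t*(3 - c) + 27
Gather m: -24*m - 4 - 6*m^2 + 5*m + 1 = -6*m^2 - 19*m - 3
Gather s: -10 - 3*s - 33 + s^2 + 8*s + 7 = s^2 + 5*s - 36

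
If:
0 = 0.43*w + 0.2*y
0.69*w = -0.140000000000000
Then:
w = -0.20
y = 0.44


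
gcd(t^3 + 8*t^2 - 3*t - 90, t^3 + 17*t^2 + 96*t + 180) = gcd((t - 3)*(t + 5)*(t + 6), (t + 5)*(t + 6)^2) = t^2 + 11*t + 30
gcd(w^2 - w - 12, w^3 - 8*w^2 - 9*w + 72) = w + 3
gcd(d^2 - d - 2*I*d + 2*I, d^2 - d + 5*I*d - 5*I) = d - 1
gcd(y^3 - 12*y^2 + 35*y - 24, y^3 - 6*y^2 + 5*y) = y - 1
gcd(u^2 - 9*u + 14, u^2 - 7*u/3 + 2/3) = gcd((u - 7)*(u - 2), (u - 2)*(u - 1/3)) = u - 2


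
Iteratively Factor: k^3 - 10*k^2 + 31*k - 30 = (k - 3)*(k^2 - 7*k + 10) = (k - 5)*(k - 3)*(k - 2)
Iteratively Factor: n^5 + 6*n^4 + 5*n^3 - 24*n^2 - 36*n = (n + 3)*(n^4 + 3*n^3 - 4*n^2 - 12*n) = n*(n + 3)*(n^3 + 3*n^2 - 4*n - 12) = n*(n + 2)*(n + 3)*(n^2 + n - 6) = n*(n + 2)*(n + 3)^2*(n - 2)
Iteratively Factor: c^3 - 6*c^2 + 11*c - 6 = (c - 1)*(c^2 - 5*c + 6) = (c - 2)*(c - 1)*(c - 3)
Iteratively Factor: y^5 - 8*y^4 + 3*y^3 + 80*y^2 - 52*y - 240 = (y - 4)*(y^4 - 4*y^3 - 13*y^2 + 28*y + 60) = (y - 4)*(y - 3)*(y^3 - y^2 - 16*y - 20) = (y - 4)*(y - 3)*(y + 2)*(y^2 - 3*y - 10) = (y - 5)*(y - 4)*(y - 3)*(y + 2)*(y + 2)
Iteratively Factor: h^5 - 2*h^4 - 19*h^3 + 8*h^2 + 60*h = (h + 3)*(h^4 - 5*h^3 - 4*h^2 + 20*h) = (h - 5)*(h + 3)*(h^3 - 4*h) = h*(h - 5)*(h + 3)*(h^2 - 4) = h*(h - 5)*(h - 2)*(h + 3)*(h + 2)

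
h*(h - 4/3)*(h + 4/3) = h^3 - 16*h/9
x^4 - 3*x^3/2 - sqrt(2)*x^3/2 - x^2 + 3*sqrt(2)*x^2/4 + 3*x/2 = x*(x - 3/2)*(x - sqrt(2))*(x + sqrt(2)/2)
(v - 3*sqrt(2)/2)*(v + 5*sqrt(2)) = v^2 + 7*sqrt(2)*v/2 - 15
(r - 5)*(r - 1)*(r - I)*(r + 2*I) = r^4 - 6*r^3 + I*r^3 + 7*r^2 - 6*I*r^2 - 12*r + 5*I*r + 10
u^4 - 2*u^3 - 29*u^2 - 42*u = u*(u - 7)*(u + 2)*(u + 3)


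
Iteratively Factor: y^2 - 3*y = (y)*(y - 3)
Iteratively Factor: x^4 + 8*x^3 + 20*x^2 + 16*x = (x + 2)*(x^3 + 6*x^2 + 8*x) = (x + 2)^2*(x^2 + 4*x) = (x + 2)^2*(x + 4)*(x)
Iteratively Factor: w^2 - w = (w)*(w - 1)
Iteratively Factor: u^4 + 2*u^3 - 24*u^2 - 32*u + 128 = (u - 4)*(u^3 + 6*u^2 - 32) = (u - 4)*(u + 4)*(u^2 + 2*u - 8) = (u - 4)*(u + 4)^2*(u - 2)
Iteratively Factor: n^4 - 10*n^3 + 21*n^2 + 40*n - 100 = (n - 5)*(n^3 - 5*n^2 - 4*n + 20) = (n - 5)*(n - 2)*(n^2 - 3*n - 10) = (n - 5)^2*(n - 2)*(n + 2)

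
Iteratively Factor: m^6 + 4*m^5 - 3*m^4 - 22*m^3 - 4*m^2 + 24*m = (m - 2)*(m^5 + 6*m^4 + 9*m^3 - 4*m^2 - 12*m) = (m - 2)*(m - 1)*(m^4 + 7*m^3 + 16*m^2 + 12*m) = (m - 2)*(m - 1)*(m + 3)*(m^3 + 4*m^2 + 4*m) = (m - 2)*(m - 1)*(m + 2)*(m + 3)*(m^2 + 2*m) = m*(m - 2)*(m - 1)*(m + 2)*(m + 3)*(m + 2)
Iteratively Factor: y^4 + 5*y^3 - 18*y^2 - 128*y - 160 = (y - 5)*(y^3 + 10*y^2 + 32*y + 32) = (y - 5)*(y + 4)*(y^2 + 6*y + 8) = (y - 5)*(y + 4)^2*(y + 2)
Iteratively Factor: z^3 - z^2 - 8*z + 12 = (z - 2)*(z^2 + z - 6) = (z - 2)^2*(z + 3)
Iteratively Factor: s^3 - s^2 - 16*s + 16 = (s - 4)*(s^2 + 3*s - 4) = (s - 4)*(s - 1)*(s + 4)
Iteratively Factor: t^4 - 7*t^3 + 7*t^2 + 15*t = (t)*(t^3 - 7*t^2 + 7*t + 15) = t*(t + 1)*(t^2 - 8*t + 15) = t*(t - 5)*(t + 1)*(t - 3)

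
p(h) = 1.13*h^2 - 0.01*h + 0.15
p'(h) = 2.26*h - 0.01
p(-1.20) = 1.79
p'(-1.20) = -2.72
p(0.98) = 1.23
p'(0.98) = 2.20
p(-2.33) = 6.31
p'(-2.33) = -5.28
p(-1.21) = 1.82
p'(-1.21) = -2.74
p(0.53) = 0.46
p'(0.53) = 1.19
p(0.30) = 0.25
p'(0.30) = 0.67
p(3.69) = 15.50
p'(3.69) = 8.33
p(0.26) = 0.22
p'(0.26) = 0.58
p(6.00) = 40.77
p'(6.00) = 13.55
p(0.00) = 0.15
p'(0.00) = -0.01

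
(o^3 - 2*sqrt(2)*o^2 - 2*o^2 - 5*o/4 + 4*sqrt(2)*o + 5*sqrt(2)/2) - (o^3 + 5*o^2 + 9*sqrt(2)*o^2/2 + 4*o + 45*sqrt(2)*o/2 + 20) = -13*sqrt(2)*o^2/2 - 7*o^2 - 37*sqrt(2)*o/2 - 21*o/4 - 20 + 5*sqrt(2)/2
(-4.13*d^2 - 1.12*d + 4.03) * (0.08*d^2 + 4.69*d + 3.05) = -0.3304*d^4 - 19.4593*d^3 - 17.5269*d^2 + 15.4847*d + 12.2915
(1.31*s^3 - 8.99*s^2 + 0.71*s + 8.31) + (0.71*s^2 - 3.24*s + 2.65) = 1.31*s^3 - 8.28*s^2 - 2.53*s + 10.96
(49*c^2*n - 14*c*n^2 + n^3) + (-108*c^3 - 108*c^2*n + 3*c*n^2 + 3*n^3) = -108*c^3 - 59*c^2*n - 11*c*n^2 + 4*n^3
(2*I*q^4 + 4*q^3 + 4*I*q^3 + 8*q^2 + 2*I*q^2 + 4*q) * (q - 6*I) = 2*I*q^5 + 16*q^4 + 4*I*q^4 + 32*q^3 - 22*I*q^3 + 16*q^2 - 48*I*q^2 - 24*I*q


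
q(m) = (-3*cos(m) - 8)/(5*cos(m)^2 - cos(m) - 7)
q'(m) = (10*sin(m)*cos(m) - sin(m))*(-3*cos(m) - 8)/(5*cos(m)^2 - cos(m) - 7)^2 + 3*sin(m)/(5*cos(m)^2 - cos(m) - 7) = (15*sin(m)^2 - 80*cos(m) - 28)*sin(m)/(-5*cos(m)^2 + cos(m) + 7)^2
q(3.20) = 4.91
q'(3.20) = -2.92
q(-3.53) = 2.92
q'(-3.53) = 5.69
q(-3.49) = 3.15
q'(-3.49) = 6.19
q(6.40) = 3.59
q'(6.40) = -1.33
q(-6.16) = 3.58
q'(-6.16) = -1.40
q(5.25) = 1.54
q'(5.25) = 1.29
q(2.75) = 2.90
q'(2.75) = 5.64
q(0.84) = 1.84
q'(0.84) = -1.84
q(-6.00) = 3.25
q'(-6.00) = -2.58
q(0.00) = 3.67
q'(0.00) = 0.00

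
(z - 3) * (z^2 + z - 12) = z^3 - 2*z^2 - 15*z + 36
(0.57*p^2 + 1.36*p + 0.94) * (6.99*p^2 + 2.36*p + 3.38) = 3.9843*p^4 + 10.8516*p^3 + 11.7068*p^2 + 6.8152*p + 3.1772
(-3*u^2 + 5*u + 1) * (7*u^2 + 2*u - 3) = -21*u^4 + 29*u^3 + 26*u^2 - 13*u - 3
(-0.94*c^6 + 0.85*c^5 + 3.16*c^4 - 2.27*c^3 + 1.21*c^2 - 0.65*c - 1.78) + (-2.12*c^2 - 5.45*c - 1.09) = -0.94*c^6 + 0.85*c^5 + 3.16*c^4 - 2.27*c^3 - 0.91*c^2 - 6.1*c - 2.87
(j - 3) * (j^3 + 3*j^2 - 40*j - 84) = j^4 - 49*j^2 + 36*j + 252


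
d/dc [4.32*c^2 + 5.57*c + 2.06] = 8.64*c + 5.57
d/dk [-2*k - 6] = -2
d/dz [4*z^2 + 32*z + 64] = 8*z + 32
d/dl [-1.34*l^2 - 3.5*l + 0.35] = -2.68*l - 3.5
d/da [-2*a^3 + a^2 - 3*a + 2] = -6*a^2 + 2*a - 3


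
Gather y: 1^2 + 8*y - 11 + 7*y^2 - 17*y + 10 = 7*y^2 - 9*y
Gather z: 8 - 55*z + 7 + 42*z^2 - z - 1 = 42*z^2 - 56*z + 14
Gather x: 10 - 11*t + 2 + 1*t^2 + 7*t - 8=t^2 - 4*t + 4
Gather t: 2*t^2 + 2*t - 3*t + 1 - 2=2*t^2 - t - 1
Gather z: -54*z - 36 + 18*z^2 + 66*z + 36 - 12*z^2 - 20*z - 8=6*z^2 - 8*z - 8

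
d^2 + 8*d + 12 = (d + 2)*(d + 6)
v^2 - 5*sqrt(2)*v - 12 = (v - 6*sqrt(2))*(v + sqrt(2))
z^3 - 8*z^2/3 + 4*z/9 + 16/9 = (z - 2)*(z - 4/3)*(z + 2/3)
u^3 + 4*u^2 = u^2*(u + 4)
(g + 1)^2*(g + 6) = g^3 + 8*g^2 + 13*g + 6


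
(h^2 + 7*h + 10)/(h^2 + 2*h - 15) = (h + 2)/(h - 3)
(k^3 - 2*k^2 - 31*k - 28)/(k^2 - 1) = (k^2 - 3*k - 28)/(k - 1)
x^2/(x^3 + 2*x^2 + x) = x/(x^2 + 2*x + 1)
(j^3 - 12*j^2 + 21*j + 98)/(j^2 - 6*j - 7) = (j^2 - 5*j - 14)/(j + 1)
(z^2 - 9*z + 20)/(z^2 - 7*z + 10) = (z - 4)/(z - 2)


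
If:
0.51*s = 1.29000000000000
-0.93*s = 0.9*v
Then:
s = 2.53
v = -2.61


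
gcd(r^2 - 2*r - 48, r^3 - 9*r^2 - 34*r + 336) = r^2 - 2*r - 48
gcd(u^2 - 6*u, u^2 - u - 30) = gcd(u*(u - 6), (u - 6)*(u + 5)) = u - 6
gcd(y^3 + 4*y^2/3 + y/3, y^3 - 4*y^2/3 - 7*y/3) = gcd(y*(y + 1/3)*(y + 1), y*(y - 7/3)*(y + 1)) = y^2 + y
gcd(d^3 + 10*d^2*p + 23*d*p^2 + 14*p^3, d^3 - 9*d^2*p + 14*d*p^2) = 1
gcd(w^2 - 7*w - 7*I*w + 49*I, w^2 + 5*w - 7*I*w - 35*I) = w - 7*I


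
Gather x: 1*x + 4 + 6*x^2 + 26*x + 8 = 6*x^2 + 27*x + 12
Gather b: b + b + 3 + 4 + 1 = 2*b + 8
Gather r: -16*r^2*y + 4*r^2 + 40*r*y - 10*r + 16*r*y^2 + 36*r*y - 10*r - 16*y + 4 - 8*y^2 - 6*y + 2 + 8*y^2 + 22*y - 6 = r^2*(4 - 16*y) + r*(16*y^2 + 76*y - 20)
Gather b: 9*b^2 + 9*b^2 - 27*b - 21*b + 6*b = 18*b^2 - 42*b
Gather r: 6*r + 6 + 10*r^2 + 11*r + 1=10*r^2 + 17*r + 7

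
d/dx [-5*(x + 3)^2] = -10*x - 30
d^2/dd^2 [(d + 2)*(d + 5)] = 2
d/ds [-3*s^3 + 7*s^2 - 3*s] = -9*s^2 + 14*s - 3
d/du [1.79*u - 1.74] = 1.79000000000000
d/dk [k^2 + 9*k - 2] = 2*k + 9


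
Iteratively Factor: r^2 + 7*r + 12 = (r + 4)*(r + 3)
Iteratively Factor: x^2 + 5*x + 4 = (x + 1)*(x + 4)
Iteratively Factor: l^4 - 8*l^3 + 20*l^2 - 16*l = (l - 2)*(l^3 - 6*l^2 + 8*l) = (l - 2)^2*(l^2 - 4*l) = (l - 4)*(l - 2)^2*(l)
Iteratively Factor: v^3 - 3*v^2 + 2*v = (v - 1)*(v^2 - 2*v) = (v - 2)*(v - 1)*(v)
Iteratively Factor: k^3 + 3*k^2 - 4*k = (k - 1)*(k^2 + 4*k) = (k - 1)*(k + 4)*(k)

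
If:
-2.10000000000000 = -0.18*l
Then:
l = 11.67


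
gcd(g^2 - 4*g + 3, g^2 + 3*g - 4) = g - 1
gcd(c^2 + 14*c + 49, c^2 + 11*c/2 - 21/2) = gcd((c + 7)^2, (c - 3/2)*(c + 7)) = c + 7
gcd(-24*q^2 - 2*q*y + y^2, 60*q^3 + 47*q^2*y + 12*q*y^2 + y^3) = 4*q + y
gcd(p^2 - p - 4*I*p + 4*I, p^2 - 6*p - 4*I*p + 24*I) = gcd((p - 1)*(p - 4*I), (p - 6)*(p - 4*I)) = p - 4*I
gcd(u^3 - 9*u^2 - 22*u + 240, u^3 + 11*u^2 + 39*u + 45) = u + 5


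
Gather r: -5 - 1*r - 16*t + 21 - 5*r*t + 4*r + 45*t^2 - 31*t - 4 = r*(3 - 5*t) + 45*t^2 - 47*t + 12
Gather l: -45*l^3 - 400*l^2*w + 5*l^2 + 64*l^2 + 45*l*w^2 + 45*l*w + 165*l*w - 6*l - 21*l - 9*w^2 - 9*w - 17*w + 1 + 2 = -45*l^3 + l^2*(69 - 400*w) + l*(45*w^2 + 210*w - 27) - 9*w^2 - 26*w + 3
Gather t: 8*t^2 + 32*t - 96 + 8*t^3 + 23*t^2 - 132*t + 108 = 8*t^3 + 31*t^2 - 100*t + 12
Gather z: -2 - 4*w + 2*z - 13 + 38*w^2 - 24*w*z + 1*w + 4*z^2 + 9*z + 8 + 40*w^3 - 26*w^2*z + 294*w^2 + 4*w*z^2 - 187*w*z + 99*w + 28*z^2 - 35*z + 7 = 40*w^3 + 332*w^2 + 96*w + z^2*(4*w + 32) + z*(-26*w^2 - 211*w - 24)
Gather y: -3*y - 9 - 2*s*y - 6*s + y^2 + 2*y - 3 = -6*s + y^2 + y*(-2*s - 1) - 12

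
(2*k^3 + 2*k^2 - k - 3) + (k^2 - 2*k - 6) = 2*k^3 + 3*k^2 - 3*k - 9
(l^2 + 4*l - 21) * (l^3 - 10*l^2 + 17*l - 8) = l^5 - 6*l^4 - 44*l^3 + 270*l^2 - 389*l + 168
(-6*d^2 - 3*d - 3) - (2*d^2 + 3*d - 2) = -8*d^2 - 6*d - 1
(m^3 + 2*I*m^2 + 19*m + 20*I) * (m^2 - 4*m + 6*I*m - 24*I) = m^5 - 4*m^4 + 8*I*m^4 + 7*m^3 - 32*I*m^3 - 28*m^2 + 134*I*m^2 - 120*m - 536*I*m + 480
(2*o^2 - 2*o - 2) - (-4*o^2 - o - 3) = 6*o^2 - o + 1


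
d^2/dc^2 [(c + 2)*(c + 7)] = 2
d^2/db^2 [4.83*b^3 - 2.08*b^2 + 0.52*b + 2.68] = 28.98*b - 4.16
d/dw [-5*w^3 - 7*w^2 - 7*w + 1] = -15*w^2 - 14*w - 7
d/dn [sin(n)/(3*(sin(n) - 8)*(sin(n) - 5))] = (cos(n)^2 + 39)*cos(n)/(3*(sin(n) - 8)^2*(sin(n) - 5)^2)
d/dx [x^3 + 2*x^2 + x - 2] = 3*x^2 + 4*x + 1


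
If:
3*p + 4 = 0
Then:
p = -4/3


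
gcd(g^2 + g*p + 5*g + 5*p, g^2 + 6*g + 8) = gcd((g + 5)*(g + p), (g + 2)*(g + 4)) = 1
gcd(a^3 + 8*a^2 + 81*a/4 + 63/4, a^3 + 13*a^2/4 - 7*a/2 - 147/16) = a^2 + 5*a + 21/4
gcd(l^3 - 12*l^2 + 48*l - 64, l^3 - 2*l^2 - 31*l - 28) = 1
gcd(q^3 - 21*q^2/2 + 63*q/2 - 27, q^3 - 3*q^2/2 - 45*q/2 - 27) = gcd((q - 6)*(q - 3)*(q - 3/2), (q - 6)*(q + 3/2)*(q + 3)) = q - 6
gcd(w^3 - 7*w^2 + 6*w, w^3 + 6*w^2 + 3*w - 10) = w - 1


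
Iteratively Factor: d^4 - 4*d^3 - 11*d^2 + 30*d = (d - 5)*(d^3 + d^2 - 6*d) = (d - 5)*(d - 2)*(d^2 + 3*d) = d*(d - 5)*(d - 2)*(d + 3)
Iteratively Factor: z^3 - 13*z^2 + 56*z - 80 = (z - 4)*(z^2 - 9*z + 20) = (z - 5)*(z - 4)*(z - 4)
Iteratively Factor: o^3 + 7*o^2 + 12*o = (o)*(o^2 + 7*o + 12) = o*(o + 3)*(o + 4)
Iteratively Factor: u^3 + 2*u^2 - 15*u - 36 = (u - 4)*(u^2 + 6*u + 9) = (u - 4)*(u + 3)*(u + 3)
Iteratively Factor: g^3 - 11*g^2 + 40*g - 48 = (g - 4)*(g^2 - 7*g + 12) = (g - 4)^2*(g - 3)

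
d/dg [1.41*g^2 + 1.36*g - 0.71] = 2.82*g + 1.36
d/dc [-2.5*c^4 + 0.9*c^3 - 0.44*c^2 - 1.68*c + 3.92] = -10.0*c^3 + 2.7*c^2 - 0.88*c - 1.68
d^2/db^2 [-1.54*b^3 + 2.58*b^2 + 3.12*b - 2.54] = 5.16 - 9.24*b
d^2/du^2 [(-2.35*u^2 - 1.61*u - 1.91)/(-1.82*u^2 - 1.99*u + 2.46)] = (-6.35653200000004*u^3 + 101.088624*u^2 + 84.75558*u + 76.436194)/(6.028568*u^6 + 19.775028*u^5 - 2.823366*u^4 - 45.577169*u^3 + 3.816198*u^2 + 36.128052*u - 14.886936)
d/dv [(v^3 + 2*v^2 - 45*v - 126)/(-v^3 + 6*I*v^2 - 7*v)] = (v^4*(2 + 6*I) - 104*v^3 + v^2*(-392 + 270*I) + 1512*I*v - 882)/(v^6 - 12*I*v^5 - 22*v^4 - 84*I*v^3 + 49*v^2)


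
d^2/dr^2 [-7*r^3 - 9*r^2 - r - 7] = -42*r - 18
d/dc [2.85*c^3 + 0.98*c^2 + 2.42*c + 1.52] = 8.55*c^2 + 1.96*c + 2.42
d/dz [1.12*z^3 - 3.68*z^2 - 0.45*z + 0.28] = 3.36*z^2 - 7.36*z - 0.45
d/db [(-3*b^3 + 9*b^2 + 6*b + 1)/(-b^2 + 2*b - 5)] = (3*b^4 - 12*b^3 + 69*b^2 - 88*b - 32)/(b^4 - 4*b^3 + 14*b^2 - 20*b + 25)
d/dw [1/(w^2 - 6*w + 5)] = 2*(3 - w)/(w^2 - 6*w + 5)^2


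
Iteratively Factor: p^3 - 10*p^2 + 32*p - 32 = (p - 4)*(p^2 - 6*p + 8) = (p - 4)*(p - 2)*(p - 4)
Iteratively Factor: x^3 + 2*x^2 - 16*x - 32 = (x + 4)*(x^2 - 2*x - 8) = (x + 2)*(x + 4)*(x - 4)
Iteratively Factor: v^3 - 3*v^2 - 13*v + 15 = (v - 5)*(v^2 + 2*v - 3) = (v - 5)*(v - 1)*(v + 3)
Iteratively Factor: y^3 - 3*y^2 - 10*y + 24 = (y - 4)*(y^2 + y - 6) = (y - 4)*(y - 2)*(y + 3)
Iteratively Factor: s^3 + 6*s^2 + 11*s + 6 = (s + 3)*(s^2 + 3*s + 2) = (s + 2)*(s + 3)*(s + 1)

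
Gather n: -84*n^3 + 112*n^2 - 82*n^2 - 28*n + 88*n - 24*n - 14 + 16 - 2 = -84*n^3 + 30*n^2 + 36*n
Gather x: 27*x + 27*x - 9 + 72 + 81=54*x + 144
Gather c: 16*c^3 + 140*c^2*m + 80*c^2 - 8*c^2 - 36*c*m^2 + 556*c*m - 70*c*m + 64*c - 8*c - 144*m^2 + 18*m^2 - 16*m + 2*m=16*c^3 + c^2*(140*m + 72) + c*(-36*m^2 + 486*m + 56) - 126*m^2 - 14*m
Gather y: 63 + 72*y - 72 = 72*y - 9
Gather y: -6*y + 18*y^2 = 18*y^2 - 6*y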